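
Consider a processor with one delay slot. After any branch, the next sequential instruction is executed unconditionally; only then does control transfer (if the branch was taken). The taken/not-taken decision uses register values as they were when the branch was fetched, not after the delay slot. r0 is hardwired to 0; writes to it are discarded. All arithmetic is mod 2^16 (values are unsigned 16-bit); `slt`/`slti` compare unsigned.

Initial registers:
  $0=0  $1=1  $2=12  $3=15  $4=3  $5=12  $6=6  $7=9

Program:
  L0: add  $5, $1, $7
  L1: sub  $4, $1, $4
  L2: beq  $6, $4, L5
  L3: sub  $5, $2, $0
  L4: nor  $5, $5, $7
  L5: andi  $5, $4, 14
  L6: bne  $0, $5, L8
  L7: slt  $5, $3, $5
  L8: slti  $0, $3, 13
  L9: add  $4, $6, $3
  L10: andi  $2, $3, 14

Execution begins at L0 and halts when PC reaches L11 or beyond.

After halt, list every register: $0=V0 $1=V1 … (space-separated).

PC=0  add  $5, $1, $7        | $0=0 $1=1 $2=12 $3=15 $4=3 $5=10 $6=6 $7=9
PC=1  sub  $4, $1, $4        | $0=0 $1=1 $2=12 $3=15 $4=65534 $5=10 $6=6 $7=9
PC=2  beq  $6, $4, L5        | $0=0 $1=1 $2=12 $3=15 $4=65534 $5=10 $6=6 $7=9  [not taken]
PC=3  sub  $5, $2, $0        | $0=0 $1=1 $2=12 $3=15 $4=65534 $5=12 $6=6 $7=9
PC=4  nor  $5, $5, $7        | $0=0 $1=1 $2=12 $3=15 $4=65534 $5=65522 $6=6 $7=9
PC=5  andi  $5, $4, 14       | $0=0 $1=1 $2=12 $3=15 $4=65534 $5=14 $6=6 $7=9
PC=6  bne  $0, $5, L8        | $0=0 $1=1 $2=12 $3=15 $4=65534 $5=14 $6=6 $7=9  [TAKEN]
PC=7  slt  $5, $3, $5        | $0=0 $1=1 $2=12 $3=15 $4=65534 $5=0 $6=6 $7=9
PC=8  slti  $0, $3, 13       | $0=0 $1=1 $2=12 $3=15 $4=65534 $5=0 $6=6 $7=9
PC=9  add  $4, $6, $3        | $0=0 $1=1 $2=12 $3=15 $4=21 $5=0 $6=6 $7=9
PC=10 andi  $2, $3, 14       | $0=0 $1=1 $2=14 $3=15 $4=21 $5=0 $6=6 $7=9

$0=0 $1=1 $2=14 $3=15 $4=21 $5=0 $6=6 $7=9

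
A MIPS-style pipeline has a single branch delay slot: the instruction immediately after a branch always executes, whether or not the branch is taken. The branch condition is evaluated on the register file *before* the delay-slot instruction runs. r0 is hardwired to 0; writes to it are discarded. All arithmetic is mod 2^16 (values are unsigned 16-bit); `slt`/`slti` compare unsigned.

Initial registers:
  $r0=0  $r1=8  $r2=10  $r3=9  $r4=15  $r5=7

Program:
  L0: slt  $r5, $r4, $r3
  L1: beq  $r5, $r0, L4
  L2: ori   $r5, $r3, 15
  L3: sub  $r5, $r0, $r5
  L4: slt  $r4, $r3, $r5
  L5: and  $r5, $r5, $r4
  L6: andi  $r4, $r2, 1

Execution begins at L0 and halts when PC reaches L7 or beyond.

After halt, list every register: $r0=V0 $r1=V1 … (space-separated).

$r0=0 $r1=8 $r2=10 $r3=9 $r4=0 $r5=1

#0 slt  $r5, $r4, $r3 ; 0/8/10/9/15/0
#1 beq  $r5, $r0, L4 ; 0/8/10/9/15/0 ; →target
#2 ori   $r5, $r3, 15 ; 0/8/10/9/15/15
#4 slt  $r4, $r3, $r5 ; 0/8/10/9/1/15
#5 and  $r5, $r5, $r4 ; 0/8/10/9/1/1
#6 andi  $r4, $r2, 1 ; 0/8/10/9/0/1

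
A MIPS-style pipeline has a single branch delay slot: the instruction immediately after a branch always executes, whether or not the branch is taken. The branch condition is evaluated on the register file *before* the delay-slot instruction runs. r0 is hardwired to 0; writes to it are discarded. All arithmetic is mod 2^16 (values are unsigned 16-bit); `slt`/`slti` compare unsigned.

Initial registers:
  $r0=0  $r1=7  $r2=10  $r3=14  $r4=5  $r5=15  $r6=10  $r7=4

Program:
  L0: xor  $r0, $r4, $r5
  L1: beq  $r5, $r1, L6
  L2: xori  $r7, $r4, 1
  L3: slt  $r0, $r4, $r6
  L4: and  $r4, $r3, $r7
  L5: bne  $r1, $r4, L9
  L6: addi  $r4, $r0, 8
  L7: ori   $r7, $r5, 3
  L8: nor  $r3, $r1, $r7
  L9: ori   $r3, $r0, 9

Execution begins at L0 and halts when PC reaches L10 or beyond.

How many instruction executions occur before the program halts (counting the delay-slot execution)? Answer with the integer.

8

  step pc=0: xor  $r0, $r4, $r5  regs=(0,7,10,14,5,15,10,4)
  step pc=1: beq  $r5, $r1, L6  cond=F  regs=(0,7,10,14,5,15,10,4)
  step pc=2: xori  $r7, $r4, 1  regs=(0,7,10,14,5,15,10,4)
  step pc=3: slt  $r0, $r4, $r6  regs=(0,7,10,14,5,15,10,4)
  step pc=4: and  $r4, $r3, $r7  regs=(0,7,10,14,4,15,10,4)
  step pc=5: bne  $r1, $r4, L9  cond=T  regs=(0,7,10,14,4,15,10,4)
  step pc=6: addi  $r4, $r0, 8  regs=(0,7,10,14,8,15,10,4)
  step pc=9: ori   $r3, $r0, 9  regs=(0,7,10,9,8,15,10,4)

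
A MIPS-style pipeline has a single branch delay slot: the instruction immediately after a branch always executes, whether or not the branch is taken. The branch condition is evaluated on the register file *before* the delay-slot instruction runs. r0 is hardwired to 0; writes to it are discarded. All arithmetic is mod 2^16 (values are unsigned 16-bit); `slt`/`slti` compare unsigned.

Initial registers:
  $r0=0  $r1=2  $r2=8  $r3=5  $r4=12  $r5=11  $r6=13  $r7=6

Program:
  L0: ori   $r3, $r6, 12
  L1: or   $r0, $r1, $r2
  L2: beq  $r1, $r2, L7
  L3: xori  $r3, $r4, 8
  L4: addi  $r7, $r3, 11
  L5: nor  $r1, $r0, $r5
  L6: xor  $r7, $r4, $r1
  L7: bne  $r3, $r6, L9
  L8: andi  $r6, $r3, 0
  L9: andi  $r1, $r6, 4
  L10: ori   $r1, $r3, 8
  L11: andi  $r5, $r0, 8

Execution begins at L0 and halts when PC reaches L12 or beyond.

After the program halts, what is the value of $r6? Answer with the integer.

0

[0] ori   $r3, $r6, 12  →  {$r0:0, $r1:2, $r2:8, $r3:13, $r4:12, $r5:11, $r6:13, $r7:6}
[1] or   $r0, $r1, $r2  →  {$r0:0, $r1:2, $r2:8, $r3:13, $r4:12, $r5:11, $r6:13, $r7:6}
[2] beq  $r1, $r2, L7  →  {$r0:0, $r1:2, $r2:8, $r3:13, $r4:12, $r5:11, $r6:13, $r7:6}  ⟨branch fallthrough⟩
[3] xori  $r3, $r4, 8  →  {$r0:0, $r1:2, $r2:8, $r3:4, $r4:12, $r5:11, $r6:13, $r7:6}
[4] addi  $r7, $r3, 11  →  {$r0:0, $r1:2, $r2:8, $r3:4, $r4:12, $r5:11, $r6:13, $r7:15}
[5] nor  $r1, $r0, $r5  →  {$r0:0, $r1:65524, $r2:8, $r3:4, $r4:12, $r5:11, $r6:13, $r7:15}
[6] xor  $r7, $r4, $r1  →  {$r0:0, $r1:65524, $r2:8, $r3:4, $r4:12, $r5:11, $r6:13, $r7:65528}
[7] bne  $r3, $r6, L9  →  {$r0:0, $r1:65524, $r2:8, $r3:4, $r4:12, $r5:11, $r6:13, $r7:65528}  ⟨branch taken⟩
[8] andi  $r6, $r3, 0  →  {$r0:0, $r1:65524, $r2:8, $r3:4, $r4:12, $r5:11, $r6:0, $r7:65528}
[9] andi  $r1, $r6, 4  →  {$r0:0, $r1:0, $r2:8, $r3:4, $r4:12, $r5:11, $r6:0, $r7:65528}
[10] ori   $r1, $r3, 8  →  {$r0:0, $r1:12, $r2:8, $r3:4, $r4:12, $r5:11, $r6:0, $r7:65528}
[11] andi  $r5, $r0, 8  →  {$r0:0, $r1:12, $r2:8, $r3:4, $r4:12, $r5:0, $r6:0, $r7:65528}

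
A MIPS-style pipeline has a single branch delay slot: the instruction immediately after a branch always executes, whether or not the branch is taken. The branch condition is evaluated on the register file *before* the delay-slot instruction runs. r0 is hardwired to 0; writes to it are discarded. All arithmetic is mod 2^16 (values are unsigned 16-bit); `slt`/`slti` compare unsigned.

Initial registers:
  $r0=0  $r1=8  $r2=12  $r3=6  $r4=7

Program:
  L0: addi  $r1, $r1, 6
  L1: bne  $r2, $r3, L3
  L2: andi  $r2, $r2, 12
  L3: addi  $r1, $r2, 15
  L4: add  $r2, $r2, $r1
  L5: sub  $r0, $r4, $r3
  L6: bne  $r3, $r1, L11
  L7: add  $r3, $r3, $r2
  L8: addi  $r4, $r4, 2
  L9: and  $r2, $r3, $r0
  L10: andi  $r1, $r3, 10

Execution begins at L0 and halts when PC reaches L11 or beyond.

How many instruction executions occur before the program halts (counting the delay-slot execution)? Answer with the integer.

8

#0 addi  $r1, $r1, 6 ; 0/14/12/6/7
#1 bne  $r2, $r3, L3 ; 0/14/12/6/7 ; →target
#2 andi  $r2, $r2, 12 ; 0/14/12/6/7
#3 addi  $r1, $r2, 15 ; 0/27/12/6/7
#4 add  $r2, $r2, $r1 ; 0/27/39/6/7
#5 sub  $r0, $r4, $r3 ; 0/27/39/6/7
#6 bne  $r3, $r1, L11 ; 0/27/39/6/7 ; →target
#7 add  $r3, $r3, $r2 ; 0/27/39/45/7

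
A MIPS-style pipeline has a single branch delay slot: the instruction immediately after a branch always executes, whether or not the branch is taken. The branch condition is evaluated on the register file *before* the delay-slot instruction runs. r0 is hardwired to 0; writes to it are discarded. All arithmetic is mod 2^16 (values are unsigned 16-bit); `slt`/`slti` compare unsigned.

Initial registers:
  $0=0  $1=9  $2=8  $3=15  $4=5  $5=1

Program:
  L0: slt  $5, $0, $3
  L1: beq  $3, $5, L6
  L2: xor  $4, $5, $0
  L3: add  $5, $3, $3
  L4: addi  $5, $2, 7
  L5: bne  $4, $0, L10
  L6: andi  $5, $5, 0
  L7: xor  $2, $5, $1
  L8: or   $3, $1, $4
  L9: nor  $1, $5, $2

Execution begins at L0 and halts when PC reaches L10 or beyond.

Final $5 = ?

0

PC=0  slt  $5, $0, $3        | $0=0 $1=9 $2=8 $3=15 $4=5 $5=1
PC=1  beq  $3, $5, L6        | $0=0 $1=9 $2=8 $3=15 $4=5 $5=1  [not taken]
PC=2  xor  $4, $5, $0        | $0=0 $1=9 $2=8 $3=15 $4=1 $5=1
PC=3  add  $5, $3, $3        | $0=0 $1=9 $2=8 $3=15 $4=1 $5=30
PC=4  addi  $5, $2, 7        | $0=0 $1=9 $2=8 $3=15 $4=1 $5=15
PC=5  bne  $4, $0, L10       | $0=0 $1=9 $2=8 $3=15 $4=1 $5=15  [TAKEN]
PC=6  andi  $5, $5, 0        | $0=0 $1=9 $2=8 $3=15 $4=1 $5=0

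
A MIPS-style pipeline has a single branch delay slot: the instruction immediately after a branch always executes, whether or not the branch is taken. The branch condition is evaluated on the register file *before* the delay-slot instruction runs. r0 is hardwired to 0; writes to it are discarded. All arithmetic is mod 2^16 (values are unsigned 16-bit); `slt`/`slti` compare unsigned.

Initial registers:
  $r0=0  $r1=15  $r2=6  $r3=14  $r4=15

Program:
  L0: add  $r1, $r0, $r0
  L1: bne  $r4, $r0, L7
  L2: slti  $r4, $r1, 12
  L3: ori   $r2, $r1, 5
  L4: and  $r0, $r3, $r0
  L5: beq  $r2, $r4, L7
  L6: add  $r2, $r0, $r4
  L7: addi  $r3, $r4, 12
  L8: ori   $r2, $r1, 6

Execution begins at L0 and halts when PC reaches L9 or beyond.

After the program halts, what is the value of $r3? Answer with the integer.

13

[0] add  $r1, $r0, $r0  →  {$r0:0, $r1:0, $r2:6, $r3:14, $r4:15}
[1] bne  $r4, $r0, L7  →  {$r0:0, $r1:0, $r2:6, $r3:14, $r4:15}  ⟨branch taken⟩
[2] slti  $r4, $r1, 12  →  {$r0:0, $r1:0, $r2:6, $r3:14, $r4:1}
[7] addi  $r3, $r4, 12  →  {$r0:0, $r1:0, $r2:6, $r3:13, $r4:1}
[8] ori   $r2, $r1, 6  →  {$r0:0, $r1:0, $r2:6, $r3:13, $r4:1}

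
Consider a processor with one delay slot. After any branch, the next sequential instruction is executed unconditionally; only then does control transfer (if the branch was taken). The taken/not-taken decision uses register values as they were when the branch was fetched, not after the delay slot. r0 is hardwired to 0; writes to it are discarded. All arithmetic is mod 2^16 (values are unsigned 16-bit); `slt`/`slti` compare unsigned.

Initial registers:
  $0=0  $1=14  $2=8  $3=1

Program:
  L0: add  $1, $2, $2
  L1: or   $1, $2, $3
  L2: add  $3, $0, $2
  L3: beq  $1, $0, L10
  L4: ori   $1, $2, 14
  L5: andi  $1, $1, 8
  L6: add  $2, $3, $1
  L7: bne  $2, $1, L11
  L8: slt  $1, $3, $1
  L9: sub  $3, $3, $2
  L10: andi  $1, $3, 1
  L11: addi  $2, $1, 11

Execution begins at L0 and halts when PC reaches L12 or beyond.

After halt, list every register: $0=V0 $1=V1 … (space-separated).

#0 add  $1, $2, $2 ; 0/16/8/1
#1 or   $1, $2, $3 ; 0/9/8/1
#2 add  $3, $0, $2 ; 0/9/8/8
#3 beq  $1, $0, L10 ; 0/9/8/8 ; →fallthru
#4 ori   $1, $2, 14 ; 0/14/8/8
#5 andi  $1, $1, 8 ; 0/8/8/8
#6 add  $2, $3, $1 ; 0/8/16/8
#7 bne  $2, $1, L11 ; 0/8/16/8 ; →target
#8 slt  $1, $3, $1 ; 0/0/16/8
#11 addi  $2, $1, 11 ; 0/0/11/8

$0=0 $1=0 $2=11 $3=8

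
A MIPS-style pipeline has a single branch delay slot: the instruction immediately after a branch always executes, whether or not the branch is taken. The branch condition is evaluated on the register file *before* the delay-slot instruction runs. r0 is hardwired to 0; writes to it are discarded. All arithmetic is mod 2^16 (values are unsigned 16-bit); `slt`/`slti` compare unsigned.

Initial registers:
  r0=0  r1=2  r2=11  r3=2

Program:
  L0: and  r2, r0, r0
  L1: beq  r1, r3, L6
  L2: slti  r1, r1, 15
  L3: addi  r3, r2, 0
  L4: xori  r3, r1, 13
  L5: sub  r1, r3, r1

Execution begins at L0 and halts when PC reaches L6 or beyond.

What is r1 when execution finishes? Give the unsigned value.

#0 and  r2, r0, r0 ; 0/2/0/2
#1 beq  r1, r3, L6 ; 0/2/0/2 ; →target
#2 slti  r1, r1, 15 ; 0/1/0/2

1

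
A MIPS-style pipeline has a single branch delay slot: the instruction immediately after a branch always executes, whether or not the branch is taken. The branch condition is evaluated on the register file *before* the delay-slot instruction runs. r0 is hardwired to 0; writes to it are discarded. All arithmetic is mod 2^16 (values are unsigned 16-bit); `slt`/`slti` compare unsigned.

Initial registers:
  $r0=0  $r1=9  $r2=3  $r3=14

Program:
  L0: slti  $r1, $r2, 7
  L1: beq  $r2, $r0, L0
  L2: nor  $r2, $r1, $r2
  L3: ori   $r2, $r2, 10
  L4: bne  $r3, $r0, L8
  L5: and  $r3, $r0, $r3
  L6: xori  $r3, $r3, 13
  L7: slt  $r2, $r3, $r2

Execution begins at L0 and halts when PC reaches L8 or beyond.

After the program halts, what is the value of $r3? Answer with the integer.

0

#0 slti  $r1, $r2, 7 ; 0/1/3/14
#1 beq  $r2, $r0, L0 ; 0/1/3/14 ; →fallthru
#2 nor  $r2, $r1, $r2 ; 0/1/65532/14
#3 ori   $r2, $r2, 10 ; 0/1/65534/14
#4 bne  $r3, $r0, L8 ; 0/1/65534/14 ; →target
#5 and  $r3, $r0, $r3 ; 0/1/65534/0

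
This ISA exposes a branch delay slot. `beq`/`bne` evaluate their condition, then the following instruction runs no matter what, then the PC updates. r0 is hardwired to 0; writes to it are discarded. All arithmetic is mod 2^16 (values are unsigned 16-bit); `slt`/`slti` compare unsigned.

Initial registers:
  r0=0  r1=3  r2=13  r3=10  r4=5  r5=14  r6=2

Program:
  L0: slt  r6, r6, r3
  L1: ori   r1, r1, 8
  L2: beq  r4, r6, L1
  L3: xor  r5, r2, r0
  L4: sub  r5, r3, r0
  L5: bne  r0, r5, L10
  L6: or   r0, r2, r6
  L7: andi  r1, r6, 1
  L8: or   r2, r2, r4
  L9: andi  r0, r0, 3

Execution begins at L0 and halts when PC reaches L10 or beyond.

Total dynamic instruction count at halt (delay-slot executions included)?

#0 slt  r6, r6, r3 ; 0/3/13/10/5/14/1
#1 ori   r1, r1, 8 ; 0/11/13/10/5/14/1
#2 beq  r4, r6, L1 ; 0/11/13/10/5/14/1 ; →fallthru
#3 xor  r5, r2, r0 ; 0/11/13/10/5/13/1
#4 sub  r5, r3, r0 ; 0/11/13/10/5/10/1
#5 bne  r0, r5, L10 ; 0/11/13/10/5/10/1 ; →target
#6 or   r0, r2, r6 ; 0/11/13/10/5/10/1

7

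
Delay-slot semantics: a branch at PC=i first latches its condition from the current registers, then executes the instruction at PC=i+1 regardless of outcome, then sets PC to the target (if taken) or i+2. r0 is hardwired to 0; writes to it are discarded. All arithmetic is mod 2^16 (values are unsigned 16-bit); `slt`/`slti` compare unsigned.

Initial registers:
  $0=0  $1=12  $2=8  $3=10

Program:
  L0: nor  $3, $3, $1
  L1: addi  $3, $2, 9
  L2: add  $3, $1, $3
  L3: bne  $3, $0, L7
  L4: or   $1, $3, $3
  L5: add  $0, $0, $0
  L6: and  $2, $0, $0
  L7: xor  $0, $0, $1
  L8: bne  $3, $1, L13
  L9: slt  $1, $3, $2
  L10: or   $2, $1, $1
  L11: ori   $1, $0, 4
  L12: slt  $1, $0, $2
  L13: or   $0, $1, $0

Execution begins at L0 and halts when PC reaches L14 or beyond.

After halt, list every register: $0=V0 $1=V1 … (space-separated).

PC=0  nor  $3, $3, $1        | $0=0 $1=12 $2=8 $3=65521
PC=1  addi  $3, $2, 9        | $0=0 $1=12 $2=8 $3=17
PC=2  add  $3, $1, $3        | $0=0 $1=12 $2=8 $3=29
PC=3  bne  $3, $0, L7        | $0=0 $1=12 $2=8 $3=29  [TAKEN]
PC=4  or   $1, $3, $3        | $0=0 $1=29 $2=8 $3=29
PC=7  xor  $0, $0, $1        | $0=0 $1=29 $2=8 $3=29
PC=8  bne  $3, $1, L13       | $0=0 $1=29 $2=8 $3=29  [not taken]
PC=9  slt  $1, $3, $2        | $0=0 $1=0 $2=8 $3=29
PC=10 or   $2, $1, $1        | $0=0 $1=0 $2=0 $3=29
PC=11 ori   $1, $0, 4        | $0=0 $1=4 $2=0 $3=29
PC=12 slt  $1, $0, $2        | $0=0 $1=0 $2=0 $3=29
PC=13 or   $0, $1, $0        | $0=0 $1=0 $2=0 $3=29

$0=0 $1=0 $2=0 $3=29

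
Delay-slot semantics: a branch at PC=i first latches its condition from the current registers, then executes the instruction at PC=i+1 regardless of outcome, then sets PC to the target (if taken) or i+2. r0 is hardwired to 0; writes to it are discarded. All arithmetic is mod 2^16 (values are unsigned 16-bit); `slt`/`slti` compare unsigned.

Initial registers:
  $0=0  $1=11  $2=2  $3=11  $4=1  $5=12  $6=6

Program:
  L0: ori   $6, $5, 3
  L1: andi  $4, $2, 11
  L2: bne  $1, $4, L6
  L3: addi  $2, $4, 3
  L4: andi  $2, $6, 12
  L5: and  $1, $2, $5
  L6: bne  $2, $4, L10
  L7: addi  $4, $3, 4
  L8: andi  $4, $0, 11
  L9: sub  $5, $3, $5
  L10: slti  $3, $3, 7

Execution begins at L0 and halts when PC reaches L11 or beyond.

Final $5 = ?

PC=0  ori   $6, $5, 3        | $0=0 $1=11 $2=2 $3=11 $4=1 $5=12 $6=15
PC=1  andi  $4, $2, 11       | $0=0 $1=11 $2=2 $3=11 $4=2 $5=12 $6=15
PC=2  bne  $1, $4, L6        | $0=0 $1=11 $2=2 $3=11 $4=2 $5=12 $6=15  [TAKEN]
PC=3  addi  $2, $4, 3        | $0=0 $1=11 $2=5 $3=11 $4=2 $5=12 $6=15
PC=6  bne  $2, $4, L10       | $0=0 $1=11 $2=5 $3=11 $4=2 $5=12 $6=15  [TAKEN]
PC=7  addi  $4, $3, 4        | $0=0 $1=11 $2=5 $3=11 $4=15 $5=12 $6=15
PC=10 slti  $3, $3, 7        | $0=0 $1=11 $2=5 $3=0 $4=15 $5=12 $6=15

12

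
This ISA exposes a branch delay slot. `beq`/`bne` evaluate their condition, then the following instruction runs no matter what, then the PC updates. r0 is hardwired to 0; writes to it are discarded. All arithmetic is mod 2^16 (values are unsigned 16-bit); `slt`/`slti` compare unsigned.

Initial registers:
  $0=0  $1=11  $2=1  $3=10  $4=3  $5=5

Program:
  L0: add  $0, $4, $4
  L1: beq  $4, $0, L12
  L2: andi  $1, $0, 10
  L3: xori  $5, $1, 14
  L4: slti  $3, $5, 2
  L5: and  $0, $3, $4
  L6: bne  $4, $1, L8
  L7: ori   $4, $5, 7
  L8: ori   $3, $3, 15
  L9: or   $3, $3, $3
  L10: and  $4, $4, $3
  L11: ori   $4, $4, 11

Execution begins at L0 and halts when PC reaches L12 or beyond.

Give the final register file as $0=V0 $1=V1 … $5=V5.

$0=0 $1=0 $2=1 $3=15 $4=15 $5=14

  step pc=0: add  $0, $4, $4  regs=(0,11,1,10,3,5)
  step pc=1: beq  $4, $0, L12  cond=F  regs=(0,11,1,10,3,5)
  step pc=2: andi  $1, $0, 10  regs=(0,0,1,10,3,5)
  step pc=3: xori  $5, $1, 14  regs=(0,0,1,10,3,14)
  step pc=4: slti  $3, $5, 2  regs=(0,0,1,0,3,14)
  step pc=5: and  $0, $3, $4  regs=(0,0,1,0,3,14)
  step pc=6: bne  $4, $1, L8  cond=T  regs=(0,0,1,0,3,14)
  step pc=7: ori   $4, $5, 7  regs=(0,0,1,0,15,14)
  step pc=8: ori   $3, $3, 15  regs=(0,0,1,15,15,14)
  step pc=9: or   $3, $3, $3  regs=(0,0,1,15,15,14)
  step pc=10: and  $4, $4, $3  regs=(0,0,1,15,15,14)
  step pc=11: ori   $4, $4, 11  regs=(0,0,1,15,15,14)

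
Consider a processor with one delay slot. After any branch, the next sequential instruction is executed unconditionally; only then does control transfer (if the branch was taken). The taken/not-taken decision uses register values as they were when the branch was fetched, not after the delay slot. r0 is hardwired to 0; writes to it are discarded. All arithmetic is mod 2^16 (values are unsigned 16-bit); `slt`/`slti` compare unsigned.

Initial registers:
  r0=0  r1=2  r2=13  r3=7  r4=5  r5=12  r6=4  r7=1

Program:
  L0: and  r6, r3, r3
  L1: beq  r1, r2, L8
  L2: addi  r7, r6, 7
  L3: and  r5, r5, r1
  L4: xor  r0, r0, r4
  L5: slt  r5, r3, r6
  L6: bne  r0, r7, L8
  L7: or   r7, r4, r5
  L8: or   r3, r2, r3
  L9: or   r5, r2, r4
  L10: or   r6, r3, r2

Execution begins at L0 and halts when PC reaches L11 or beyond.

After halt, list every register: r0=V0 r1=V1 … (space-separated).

[0] and  r6, r3, r3  →  {r0:0, r1:2, r2:13, r3:7, r4:5, r5:12, r6:7, r7:1}
[1] beq  r1, r2, L8  →  {r0:0, r1:2, r2:13, r3:7, r4:5, r5:12, r6:7, r7:1}  ⟨branch fallthrough⟩
[2] addi  r7, r6, 7  →  {r0:0, r1:2, r2:13, r3:7, r4:5, r5:12, r6:7, r7:14}
[3] and  r5, r5, r1  →  {r0:0, r1:2, r2:13, r3:7, r4:5, r5:0, r6:7, r7:14}
[4] xor  r0, r0, r4  →  {r0:0, r1:2, r2:13, r3:7, r4:5, r5:0, r6:7, r7:14}
[5] slt  r5, r3, r6  →  {r0:0, r1:2, r2:13, r3:7, r4:5, r5:0, r6:7, r7:14}
[6] bne  r0, r7, L8  →  {r0:0, r1:2, r2:13, r3:7, r4:5, r5:0, r6:7, r7:14}  ⟨branch taken⟩
[7] or   r7, r4, r5  →  {r0:0, r1:2, r2:13, r3:7, r4:5, r5:0, r6:7, r7:5}
[8] or   r3, r2, r3  →  {r0:0, r1:2, r2:13, r3:15, r4:5, r5:0, r6:7, r7:5}
[9] or   r5, r2, r4  →  {r0:0, r1:2, r2:13, r3:15, r4:5, r5:13, r6:7, r7:5}
[10] or   r6, r3, r2  →  {r0:0, r1:2, r2:13, r3:15, r4:5, r5:13, r6:15, r7:5}

r0=0 r1=2 r2=13 r3=15 r4=5 r5=13 r6=15 r7=5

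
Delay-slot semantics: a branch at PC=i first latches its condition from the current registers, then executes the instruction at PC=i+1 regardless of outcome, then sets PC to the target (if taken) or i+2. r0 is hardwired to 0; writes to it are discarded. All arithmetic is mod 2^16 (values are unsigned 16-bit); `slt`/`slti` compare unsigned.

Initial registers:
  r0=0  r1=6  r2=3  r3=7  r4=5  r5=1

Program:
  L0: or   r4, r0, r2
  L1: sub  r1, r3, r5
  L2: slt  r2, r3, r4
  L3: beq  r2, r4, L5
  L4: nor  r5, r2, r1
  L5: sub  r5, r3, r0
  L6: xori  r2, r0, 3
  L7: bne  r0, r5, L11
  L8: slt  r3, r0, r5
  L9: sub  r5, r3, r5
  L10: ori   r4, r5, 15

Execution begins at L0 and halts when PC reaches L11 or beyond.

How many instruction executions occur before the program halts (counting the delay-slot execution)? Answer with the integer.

  step pc=0: or   r4, r0, r2  regs=(0,6,3,7,3,1)
  step pc=1: sub  r1, r3, r5  regs=(0,6,3,7,3,1)
  step pc=2: slt  r2, r3, r4  regs=(0,6,0,7,3,1)
  step pc=3: beq  r2, r4, L5  cond=F  regs=(0,6,0,7,3,1)
  step pc=4: nor  r5, r2, r1  regs=(0,6,0,7,3,65529)
  step pc=5: sub  r5, r3, r0  regs=(0,6,0,7,3,7)
  step pc=6: xori  r2, r0, 3  regs=(0,6,3,7,3,7)
  step pc=7: bne  r0, r5, L11  cond=T  regs=(0,6,3,7,3,7)
  step pc=8: slt  r3, r0, r5  regs=(0,6,3,1,3,7)

9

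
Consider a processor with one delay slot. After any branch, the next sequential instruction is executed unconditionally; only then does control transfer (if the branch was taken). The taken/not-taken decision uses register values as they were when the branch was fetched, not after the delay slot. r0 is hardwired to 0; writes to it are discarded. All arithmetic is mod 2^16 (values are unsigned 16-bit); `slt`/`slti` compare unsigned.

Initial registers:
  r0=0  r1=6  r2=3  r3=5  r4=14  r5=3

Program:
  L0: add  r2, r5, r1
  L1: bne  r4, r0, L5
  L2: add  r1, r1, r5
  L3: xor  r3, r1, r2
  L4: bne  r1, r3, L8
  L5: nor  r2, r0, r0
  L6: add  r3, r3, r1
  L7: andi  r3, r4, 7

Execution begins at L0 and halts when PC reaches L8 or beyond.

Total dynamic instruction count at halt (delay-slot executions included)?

6

  step pc=0: add  r2, r5, r1  regs=(0,6,9,5,14,3)
  step pc=1: bne  r4, r0, L5  cond=T  regs=(0,6,9,5,14,3)
  step pc=2: add  r1, r1, r5  regs=(0,9,9,5,14,3)
  step pc=5: nor  r2, r0, r0  regs=(0,9,65535,5,14,3)
  step pc=6: add  r3, r3, r1  regs=(0,9,65535,14,14,3)
  step pc=7: andi  r3, r4, 7  regs=(0,9,65535,6,14,3)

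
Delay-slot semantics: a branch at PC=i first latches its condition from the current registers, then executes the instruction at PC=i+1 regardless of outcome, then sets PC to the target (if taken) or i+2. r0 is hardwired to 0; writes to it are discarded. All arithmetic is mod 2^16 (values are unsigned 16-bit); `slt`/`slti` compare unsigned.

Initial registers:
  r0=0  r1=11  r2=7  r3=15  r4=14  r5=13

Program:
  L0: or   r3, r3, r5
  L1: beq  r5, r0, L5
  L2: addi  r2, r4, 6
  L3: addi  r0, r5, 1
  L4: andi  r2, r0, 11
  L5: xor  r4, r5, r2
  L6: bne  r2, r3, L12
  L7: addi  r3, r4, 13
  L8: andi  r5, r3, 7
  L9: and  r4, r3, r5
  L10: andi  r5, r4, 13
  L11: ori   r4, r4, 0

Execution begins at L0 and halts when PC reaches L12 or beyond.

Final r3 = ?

  step pc=0: or   r3, r3, r5  regs=(0,11,7,15,14,13)
  step pc=1: beq  r5, r0, L5  cond=F  regs=(0,11,7,15,14,13)
  step pc=2: addi  r2, r4, 6  regs=(0,11,20,15,14,13)
  step pc=3: addi  r0, r5, 1  regs=(0,11,20,15,14,13)
  step pc=4: andi  r2, r0, 11  regs=(0,11,0,15,14,13)
  step pc=5: xor  r4, r5, r2  regs=(0,11,0,15,13,13)
  step pc=6: bne  r2, r3, L12  cond=T  regs=(0,11,0,15,13,13)
  step pc=7: addi  r3, r4, 13  regs=(0,11,0,26,13,13)

26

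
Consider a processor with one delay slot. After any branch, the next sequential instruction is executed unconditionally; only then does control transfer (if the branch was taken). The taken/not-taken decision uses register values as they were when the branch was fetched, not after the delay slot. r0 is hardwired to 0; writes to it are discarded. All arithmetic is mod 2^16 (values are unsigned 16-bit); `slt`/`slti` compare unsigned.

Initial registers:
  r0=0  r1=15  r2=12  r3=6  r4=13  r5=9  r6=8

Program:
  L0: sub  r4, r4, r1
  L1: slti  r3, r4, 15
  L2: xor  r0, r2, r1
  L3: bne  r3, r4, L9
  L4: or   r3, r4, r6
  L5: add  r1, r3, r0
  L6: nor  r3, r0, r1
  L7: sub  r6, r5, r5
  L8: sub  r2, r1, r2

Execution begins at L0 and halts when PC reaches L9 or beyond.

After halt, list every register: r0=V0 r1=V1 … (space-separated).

[0] sub  r4, r4, r1  →  {r0:0, r1:15, r2:12, r3:6, r4:65534, r5:9, r6:8}
[1] slti  r3, r4, 15  →  {r0:0, r1:15, r2:12, r3:0, r4:65534, r5:9, r6:8}
[2] xor  r0, r2, r1  →  {r0:0, r1:15, r2:12, r3:0, r4:65534, r5:9, r6:8}
[3] bne  r3, r4, L9  →  {r0:0, r1:15, r2:12, r3:0, r4:65534, r5:9, r6:8}  ⟨branch taken⟩
[4] or   r3, r4, r6  →  {r0:0, r1:15, r2:12, r3:65534, r4:65534, r5:9, r6:8}

r0=0 r1=15 r2=12 r3=65534 r4=65534 r5=9 r6=8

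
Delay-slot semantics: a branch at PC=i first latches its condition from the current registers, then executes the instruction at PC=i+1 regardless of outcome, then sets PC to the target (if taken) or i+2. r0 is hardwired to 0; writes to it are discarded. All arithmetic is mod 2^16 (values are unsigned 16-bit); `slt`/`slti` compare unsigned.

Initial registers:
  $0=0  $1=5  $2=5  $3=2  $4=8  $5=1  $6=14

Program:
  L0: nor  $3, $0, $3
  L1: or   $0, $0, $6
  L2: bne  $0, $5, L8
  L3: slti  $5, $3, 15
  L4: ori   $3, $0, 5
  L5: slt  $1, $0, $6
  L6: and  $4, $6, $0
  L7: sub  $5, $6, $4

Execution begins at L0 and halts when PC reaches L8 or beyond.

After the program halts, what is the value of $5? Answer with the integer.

  step pc=0: nor  $3, $0, $3  regs=(0,5,5,65533,8,1,14)
  step pc=1: or   $0, $0, $6  regs=(0,5,5,65533,8,1,14)
  step pc=2: bne  $0, $5, L8  cond=T  regs=(0,5,5,65533,8,1,14)
  step pc=3: slti  $5, $3, 15  regs=(0,5,5,65533,8,0,14)

0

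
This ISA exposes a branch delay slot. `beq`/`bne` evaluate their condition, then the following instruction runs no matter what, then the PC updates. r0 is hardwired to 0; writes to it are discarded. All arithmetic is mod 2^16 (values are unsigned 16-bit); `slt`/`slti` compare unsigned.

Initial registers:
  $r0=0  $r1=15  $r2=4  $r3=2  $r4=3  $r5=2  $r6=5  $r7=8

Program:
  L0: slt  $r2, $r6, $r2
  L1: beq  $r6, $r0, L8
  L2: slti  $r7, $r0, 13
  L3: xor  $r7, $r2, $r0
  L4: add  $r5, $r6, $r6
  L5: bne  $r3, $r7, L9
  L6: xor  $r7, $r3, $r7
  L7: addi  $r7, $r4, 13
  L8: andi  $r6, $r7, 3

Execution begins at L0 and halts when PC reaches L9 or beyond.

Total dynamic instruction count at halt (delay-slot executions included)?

7

PC=0  slt  $r2, $r6, $r2     | $r0=0 $r1=15 $r2=0 $r3=2 $r4=3 $r5=2 $r6=5 $r7=8
PC=1  beq  $r6, $r0, L8      | $r0=0 $r1=15 $r2=0 $r3=2 $r4=3 $r5=2 $r6=5 $r7=8  [not taken]
PC=2  slti  $r7, $r0, 13     | $r0=0 $r1=15 $r2=0 $r3=2 $r4=3 $r5=2 $r6=5 $r7=1
PC=3  xor  $r7, $r2, $r0     | $r0=0 $r1=15 $r2=0 $r3=2 $r4=3 $r5=2 $r6=5 $r7=0
PC=4  add  $r5, $r6, $r6     | $r0=0 $r1=15 $r2=0 $r3=2 $r4=3 $r5=10 $r6=5 $r7=0
PC=5  bne  $r3, $r7, L9      | $r0=0 $r1=15 $r2=0 $r3=2 $r4=3 $r5=10 $r6=5 $r7=0  [TAKEN]
PC=6  xor  $r7, $r3, $r7     | $r0=0 $r1=15 $r2=0 $r3=2 $r4=3 $r5=10 $r6=5 $r7=2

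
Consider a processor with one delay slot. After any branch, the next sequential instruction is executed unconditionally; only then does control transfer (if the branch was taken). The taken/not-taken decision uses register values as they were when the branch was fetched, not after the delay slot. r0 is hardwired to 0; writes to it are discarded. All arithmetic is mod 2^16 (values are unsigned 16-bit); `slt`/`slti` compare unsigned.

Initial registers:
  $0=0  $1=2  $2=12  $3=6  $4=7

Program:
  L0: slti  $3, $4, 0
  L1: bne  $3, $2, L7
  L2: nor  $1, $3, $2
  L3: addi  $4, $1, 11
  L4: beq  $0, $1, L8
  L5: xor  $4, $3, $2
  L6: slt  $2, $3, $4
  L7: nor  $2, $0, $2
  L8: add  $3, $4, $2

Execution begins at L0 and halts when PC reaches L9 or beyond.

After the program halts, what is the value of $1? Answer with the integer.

[0] slti  $3, $4, 0  →  {$0:0, $1:2, $2:12, $3:0, $4:7}
[1] bne  $3, $2, L7  →  {$0:0, $1:2, $2:12, $3:0, $4:7}  ⟨branch taken⟩
[2] nor  $1, $3, $2  →  {$0:0, $1:65523, $2:12, $3:0, $4:7}
[7] nor  $2, $0, $2  →  {$0:0, $1:65523, $2:65523, $3:0, $4:7}
[8] add  $3, $4, $2  →  {$0:0, $1:65523, $2:65523, $3:65530, $4:7}

65523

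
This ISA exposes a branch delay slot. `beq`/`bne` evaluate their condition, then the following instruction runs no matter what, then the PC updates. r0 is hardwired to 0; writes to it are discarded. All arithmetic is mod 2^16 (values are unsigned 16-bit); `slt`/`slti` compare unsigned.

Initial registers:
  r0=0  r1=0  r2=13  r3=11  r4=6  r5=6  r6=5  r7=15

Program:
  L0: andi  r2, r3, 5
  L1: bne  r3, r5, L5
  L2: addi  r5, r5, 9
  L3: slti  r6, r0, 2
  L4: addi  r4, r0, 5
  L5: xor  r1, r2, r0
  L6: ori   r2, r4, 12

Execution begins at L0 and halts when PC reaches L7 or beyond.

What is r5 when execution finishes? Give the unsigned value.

#0 andi  r2, r3, 5 ; 0/0/1/11/6/6/5/15
#1 bne  r3, r5, L5 ; 0/0/1/11/6/6/5/15 ; →target
#2 addi  r5, r5, 9 ; 0/0/1/11/6/15/5/15
#5 xor  r1, r2, r0 ; 0/1/1/11/6/15/5/15
#6 ori   r2, r4, 12 ; 0/1/14/11/6/15/5/15

15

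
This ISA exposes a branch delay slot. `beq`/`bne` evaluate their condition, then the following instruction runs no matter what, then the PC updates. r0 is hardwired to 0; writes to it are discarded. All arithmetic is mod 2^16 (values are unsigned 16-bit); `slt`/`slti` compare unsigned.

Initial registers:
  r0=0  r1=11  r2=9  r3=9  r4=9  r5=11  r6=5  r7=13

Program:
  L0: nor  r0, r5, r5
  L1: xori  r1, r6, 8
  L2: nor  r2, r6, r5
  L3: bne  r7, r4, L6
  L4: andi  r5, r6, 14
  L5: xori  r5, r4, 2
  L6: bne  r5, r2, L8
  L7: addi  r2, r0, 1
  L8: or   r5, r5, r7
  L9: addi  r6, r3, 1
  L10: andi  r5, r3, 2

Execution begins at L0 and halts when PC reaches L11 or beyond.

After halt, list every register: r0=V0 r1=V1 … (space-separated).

[0] nor  r0, r5, r5  →  {r0:0, r1:11, r2:9, r3:9, r4:9, r5:11, r6:5, r7:13}
[1] xori  r1, r6, 8  →  {r0:0, r1:13, r2:9, r3:9, r4:9, r5:11, r6:5, r7:13}
[2] nor  r2, r6, r5  →  {r0:0, r1:13, r2:65520, r3:9, r4:9, r5:11, r6:5, r7:13}
[3] bne  r7, r4, L6  →  {r0:0, r1:13, r2:65520, r3:9, r4:9, r5:11, r6:5, r7:13}  ⟨branch taken⟩
[4] andi  r5, r6, 14  →  {r0:0, r1:13, r2:65520, r3:9, r4:9, r5:4, r6:5, r7:13}
[6] bne  r5, r2, L8  →  {r0:0, r1:13, r2:65520, r3:9, r4:9, r5:4, r6:5, r7:13}  ⟨branch taken⟩
[7] addi  r2, r0, 1  →  {r0:0, r1:13, r2:1, r3:9, r4:9, r5:4, r6:5, r7:13}
[8] or   r5, r5, r7  →  {r0:0, r1:13, r2:1, r3:9, r4:9, r5:13, r6:5, r7:13}
[9] addi  r6, r3, 1  →  {r0:0, r1:13, r2:1, r3:9, r4:9, r5:13, r6:10, r7:13}
[10] andi  r5, r3, 2  →  {r0:0, r1:13, r2:1, r3:9, r4:9, r5:0, r6:10, r7:13}

r0=0 r1=13 r2=1 r3=9 r4=9 r5=0 r6=10 r7=13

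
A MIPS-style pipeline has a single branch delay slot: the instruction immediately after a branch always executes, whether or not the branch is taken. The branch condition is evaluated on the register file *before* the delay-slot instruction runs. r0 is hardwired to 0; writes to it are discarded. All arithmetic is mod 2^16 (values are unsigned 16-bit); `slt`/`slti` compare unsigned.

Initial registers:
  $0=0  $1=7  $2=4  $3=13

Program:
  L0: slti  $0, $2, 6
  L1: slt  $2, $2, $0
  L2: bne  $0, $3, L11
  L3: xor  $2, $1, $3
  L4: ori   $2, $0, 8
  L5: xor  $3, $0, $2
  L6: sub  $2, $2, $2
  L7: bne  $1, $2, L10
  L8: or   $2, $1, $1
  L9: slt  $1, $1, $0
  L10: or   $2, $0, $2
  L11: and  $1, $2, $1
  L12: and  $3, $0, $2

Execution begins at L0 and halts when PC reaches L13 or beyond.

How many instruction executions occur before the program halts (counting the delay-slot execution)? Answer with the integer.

  step pc=0: slti  $0, $2, 6  regs=(0,7,4,13)
  step pc=1: slt  $2, $2, $0  regs=(0,7,0,13)
  step pc=2: bne  $0, $3, L11  cond=T  regs=(0,7,0,13)
  step pc=3: xor  $2, $1, $3  regs=(0,7,10,13)
  step pc=11: and  $1, $2, $1  regs=(0,2,10,13)
  step pc=12: and  $3, $0, $2  regs=(0,2,10,0)

6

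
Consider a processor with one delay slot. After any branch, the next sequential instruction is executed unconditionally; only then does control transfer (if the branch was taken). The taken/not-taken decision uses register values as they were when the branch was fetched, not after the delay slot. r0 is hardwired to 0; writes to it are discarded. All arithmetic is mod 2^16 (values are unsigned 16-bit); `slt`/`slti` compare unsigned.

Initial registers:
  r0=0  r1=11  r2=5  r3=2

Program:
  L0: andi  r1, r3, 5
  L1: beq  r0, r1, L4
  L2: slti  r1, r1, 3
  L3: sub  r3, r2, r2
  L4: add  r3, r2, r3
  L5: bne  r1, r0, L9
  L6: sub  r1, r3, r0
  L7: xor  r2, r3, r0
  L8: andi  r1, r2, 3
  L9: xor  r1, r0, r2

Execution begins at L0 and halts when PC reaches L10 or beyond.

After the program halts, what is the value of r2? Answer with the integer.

5

[0] andi  r1, r3, 5  →  {r0:0, r1:0, r2:5, r3:2}
[1] beq  r0, r1, L4  →  {r0:0, r1:0, r2:5, r3:2}  ⟨branch taken⟩
[2] slti  r1, r1, 3  →  {r0:0, r1:1, r2:5, r3:2}
[4] add  r3, r2, r3  →  {r0:0, r1:1, r2:5, r3:7}
[5] bne  r1, r0, L9  →  {r0:0, r1:1, r2:5, r3:7}  ⟨branch taken⟩
[6] sub  r1, r3, r0  →  {r0:0, r1:7, r2:5, r3:7}
[9] xor  r1, r0, r2  →  {r0:0, r1:5, r2:5, r3:7}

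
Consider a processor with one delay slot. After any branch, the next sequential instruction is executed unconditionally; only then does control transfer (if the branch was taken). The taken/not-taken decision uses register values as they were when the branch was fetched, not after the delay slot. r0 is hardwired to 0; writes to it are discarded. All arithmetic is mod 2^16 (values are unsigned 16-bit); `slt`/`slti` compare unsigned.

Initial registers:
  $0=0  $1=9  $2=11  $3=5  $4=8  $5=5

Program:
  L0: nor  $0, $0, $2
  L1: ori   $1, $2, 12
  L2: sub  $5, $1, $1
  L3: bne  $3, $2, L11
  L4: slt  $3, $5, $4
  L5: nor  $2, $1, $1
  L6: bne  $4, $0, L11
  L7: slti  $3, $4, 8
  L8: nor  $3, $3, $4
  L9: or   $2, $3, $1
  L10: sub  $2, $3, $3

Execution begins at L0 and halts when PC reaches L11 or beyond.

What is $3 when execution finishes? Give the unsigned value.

1

[0] nor  $0, $0, $2  →  {$0:0, $1:9, $2:11, $3:5, $4:8, $5:5}
[1] ori   $1, $2, 12  →  {$0:0, $1:15, $2:11, $3:5, $4:8, $5:5}
[2] sub  $5, $1, $1  →  {$0:0, $1:15, $2:11, $3:5, $4:8, $5:0}
[3] bne  $3, $2, L11  →  {$0:0, $1:15, $2:11, $3:5, $4:8, $5:0}  ⟨branch taken⟩
[4] slt  $3, $5, $4  →  {$0:0, $1:15, $2:11, $3:1, $4:8, $5:0}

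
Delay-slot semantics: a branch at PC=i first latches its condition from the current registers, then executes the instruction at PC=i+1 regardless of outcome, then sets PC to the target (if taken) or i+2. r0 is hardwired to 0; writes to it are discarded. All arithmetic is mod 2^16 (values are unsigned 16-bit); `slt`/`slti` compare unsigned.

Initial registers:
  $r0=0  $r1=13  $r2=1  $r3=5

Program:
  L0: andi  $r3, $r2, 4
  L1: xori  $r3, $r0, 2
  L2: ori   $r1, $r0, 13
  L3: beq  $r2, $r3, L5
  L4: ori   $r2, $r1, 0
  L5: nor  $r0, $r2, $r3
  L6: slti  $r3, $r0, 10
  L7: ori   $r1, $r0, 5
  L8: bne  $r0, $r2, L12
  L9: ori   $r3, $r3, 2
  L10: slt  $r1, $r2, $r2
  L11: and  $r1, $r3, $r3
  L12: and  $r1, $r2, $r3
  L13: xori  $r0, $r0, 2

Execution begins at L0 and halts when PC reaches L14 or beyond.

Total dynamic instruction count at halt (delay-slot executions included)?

#0 andi  $r3, $r2, 4 ; 0/13/1/0
#1 xori  $r3, $r0, 2 ; 0/13/1/2
#2 ori   $r1, $r0, 13 ; 0/13/1/2
#3 beq  $r2, $r3, L5 ; 0/13/1/2 ; →fallthru
#4 ori   $r2, $r1, 0 ; 0/13/13/2
#5 nor  $r0, $r2, $r3 ; 0/13/13/2
#6 slti  $r3, $r0, 10 ; 0/13/13/1
#7 ori   $r1, $r0, 5 ; 0/5/13/1
#8 bne  $r0, $r2, L12 ; 0/5/13/1 ; →target
#9 ori   $r3, $r3, 2 ; 0/5/13/3
#12 and  $r1, $r2, $r3 ; 0/1/13/3
#13 xori  $r0, $r0, 2 ; 0/1/13/3

12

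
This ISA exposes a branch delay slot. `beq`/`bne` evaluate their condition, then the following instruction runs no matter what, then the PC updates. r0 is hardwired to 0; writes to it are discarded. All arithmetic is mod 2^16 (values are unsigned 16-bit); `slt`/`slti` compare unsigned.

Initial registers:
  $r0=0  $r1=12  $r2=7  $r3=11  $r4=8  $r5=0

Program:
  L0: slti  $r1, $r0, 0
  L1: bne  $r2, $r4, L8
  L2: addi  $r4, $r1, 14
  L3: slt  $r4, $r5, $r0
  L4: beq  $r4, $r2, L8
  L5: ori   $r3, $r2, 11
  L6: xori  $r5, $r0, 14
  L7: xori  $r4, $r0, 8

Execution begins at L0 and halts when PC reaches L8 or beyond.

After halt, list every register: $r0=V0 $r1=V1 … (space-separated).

  step pc=0: slti  $r1, $r0, 0  regs=(0,0,7,11,8,0)
  step pc=1: bne  $r2, $r4, L8  cond=T  regs=(0,0,7,11,8,0)
  step pc=2: addi  $r4, $r1, 14  regs=(0,0,7,11,14,0)

$r0=0 $r1=0 $r2=7 $r3=11 $r4=14 $r5=0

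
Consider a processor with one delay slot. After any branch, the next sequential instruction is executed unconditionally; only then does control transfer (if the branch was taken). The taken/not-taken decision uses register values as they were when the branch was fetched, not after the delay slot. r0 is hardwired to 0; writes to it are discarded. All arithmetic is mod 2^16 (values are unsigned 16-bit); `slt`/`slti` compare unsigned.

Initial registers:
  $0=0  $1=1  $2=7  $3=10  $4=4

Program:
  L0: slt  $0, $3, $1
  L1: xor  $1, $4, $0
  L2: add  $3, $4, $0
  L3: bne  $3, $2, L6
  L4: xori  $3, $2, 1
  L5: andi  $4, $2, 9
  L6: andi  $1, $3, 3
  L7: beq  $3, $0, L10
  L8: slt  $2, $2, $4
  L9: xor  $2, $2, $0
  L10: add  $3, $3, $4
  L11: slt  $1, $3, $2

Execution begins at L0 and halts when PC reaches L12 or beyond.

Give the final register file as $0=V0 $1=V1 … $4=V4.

PC=0  slt  $0, $3, $1        | $0=0 $1=1 $2=7 $3=10 $4=4
PC=1  xor  $1, $4, $0        | $0=0 $1=4 $2=7 $3=10 $4=4
PC=2  add  $3, $4, $0        | $0=0 $1=4 $2=7 $3=4 $4=4
PC=3  bne  $3, $2, L6        | $0=0 $1=4 $2=7 $3=4 $4=4  [TAKEN]
PC=4  xori  $3, $2, 1        | $0=0 $1=4 $2=7 $3=6 $4=4
PC=6  andi  $1, $3, 3        | $0=0 $1=2 $2=7 $3=6 $4=4
PC=7  beq  $3, $0, L10       | $0=0 $1=2 $2=7 $3=6 $4=4  [not taken]
PC=8  slt  $2, $2, $4        | $0=0 $1=2 $2=0 $3=6 $4=4
PC=9  xor  $2, $2, $0        | $0=0 $1=2 $2=0 $3=6 $4=4
PC=10 add  $3, $3, $4        | $0=0 $1=2 $2=0 $3=10 $4=4
PC=11 slt  $1, $3, $2        | $0=0 $1=0 $2=0 $3=10 $4=4

$0=0 $1=0 $2=0 $3=10 $4=4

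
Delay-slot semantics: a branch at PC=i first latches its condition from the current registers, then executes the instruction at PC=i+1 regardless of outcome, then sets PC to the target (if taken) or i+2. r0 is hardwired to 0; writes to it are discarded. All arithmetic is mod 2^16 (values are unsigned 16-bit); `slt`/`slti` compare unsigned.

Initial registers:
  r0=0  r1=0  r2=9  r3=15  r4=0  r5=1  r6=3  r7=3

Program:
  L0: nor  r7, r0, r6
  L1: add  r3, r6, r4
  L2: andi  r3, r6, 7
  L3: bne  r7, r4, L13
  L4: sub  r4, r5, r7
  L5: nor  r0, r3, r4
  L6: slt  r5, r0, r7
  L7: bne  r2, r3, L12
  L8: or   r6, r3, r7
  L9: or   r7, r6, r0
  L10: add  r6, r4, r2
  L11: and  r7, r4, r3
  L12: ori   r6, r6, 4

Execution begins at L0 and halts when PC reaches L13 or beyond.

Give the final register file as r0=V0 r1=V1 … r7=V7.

PC=0  nor  r7, r0, r6        | r0=0 r1=0 r2=9 r3=15 r4=0 r5=1 r6=3 r7=65532
PC=1  add  r3, r6, r4        | r0=0 r1=0 r2=9 r3=3 r4=0 r5=1 r6=3 r7=65532
PC=2  andi  r3, r6, 7        | r0=0 r1=0 r2=9 r3=3 r4=0 r5=1 r6=3 r7=65532
PC=3  bne  r7, r4, L13       | r0=0 r1=0 r2=9 r3=3 r4=0 r5=1 r6=3 r7=65532  [TAKEN]
PC=4  sub  r4, r5, r7        | r0=0 r1=0 r2=9 r3=3 r4=5 r5=1 r6=3 r7=65532

r0=0 r1=0 r2=9 r3=3 r4=5 r5=1 r6=3 r7=65532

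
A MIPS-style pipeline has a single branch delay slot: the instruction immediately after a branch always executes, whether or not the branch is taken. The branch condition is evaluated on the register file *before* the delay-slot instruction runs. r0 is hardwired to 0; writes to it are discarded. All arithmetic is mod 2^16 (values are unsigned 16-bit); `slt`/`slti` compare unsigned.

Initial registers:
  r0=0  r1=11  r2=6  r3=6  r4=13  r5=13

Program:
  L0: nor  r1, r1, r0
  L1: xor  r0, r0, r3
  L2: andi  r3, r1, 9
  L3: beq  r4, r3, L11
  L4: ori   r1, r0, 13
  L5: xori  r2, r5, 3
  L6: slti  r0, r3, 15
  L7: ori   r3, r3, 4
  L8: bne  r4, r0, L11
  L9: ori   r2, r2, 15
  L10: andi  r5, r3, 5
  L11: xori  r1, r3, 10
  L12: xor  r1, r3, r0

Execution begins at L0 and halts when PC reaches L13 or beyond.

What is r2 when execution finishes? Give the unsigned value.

15

PC=0  nor  r1, r1, r0        | r0=0 r1=65524 r2=6 r3=6 r4=13 r5=13
PC=1  xor  r0, r0, r3        | r0=0 r1=65524 r2=6 r3=6 r4=13 r5=13
PC=2  andi  r3, r1, 9        | r0=0 r1=65524 r2=6 r3=0 r4=13 r5=13
PC=3  beq  r4, r3, L11       | r0=0 r1=65524 r2=6 r3=0 r4=13 r5=13  [not taken]
PC=4  ori   r1, r0, 13       | r0=0 r1=13 r2=6 r3=0 r4=13 r5=13
PC=5  xori  r2, r5, 3        | r0=0 r1=13 r2=14 r3=0 r4=13 r5=13
PC=6  slti  r0, r3, 15       | r0=0 r1=13 r2=14 r3=0 r4=13 r5=13
PC=7  ori   r3, r3, 4        | r0=0 r1=13 r2=14 r3=4 r4=13 r5=13
PC=8  bne  r4, r0, L11       | r0=0 r1=13 r2=14 r3=4 r4=13 r5=13  [TAKEN]
PC=9  ori   r2, r2, 15       | r0=0 r1=13 r2=15 r3=4 r4=13 r5=13
PC=11 xori  r1, r3, 10       | r0=0 r1=14 r2=15 r3=4 r4=13 r5=13
PC=12 xor  r1, r3, r0        | r0=0 r1=4 r2=15 r3=4 r4=13 r5=13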